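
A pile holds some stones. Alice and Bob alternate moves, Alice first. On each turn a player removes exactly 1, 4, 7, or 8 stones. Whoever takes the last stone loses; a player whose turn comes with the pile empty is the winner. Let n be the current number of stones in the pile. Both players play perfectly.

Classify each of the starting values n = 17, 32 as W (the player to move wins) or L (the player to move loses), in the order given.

Compute win/loss labels from the base case upward. A position with no move is W. Any other position is W if it can reach an L in one move, else L.
n=0: no move; the opponent has just taken the last stone and therefore loses → W
n=1: only reaches 0(W), which is W → L
n=2: reaches L-position 1 → W
n=3: only reaches 2(W), which is W → L
n=4: reaches L-position 3 → W
n=5: reaches L-position 1 → W
n=6: only reaches 5(W), 2(W), all W → L
n=7: reaches L-position 6 → W
n=8: reaches L-position 1 → W
n=9: reaches L-position 1 → W
n=10: reaches L-position 6 → W
n=11: reaches L-position 3 → W
n=12: only reaches 11(W), 8(W), 5(W), 4(W), all W → L
n=13: reaches L-position 12 → W
n=14: reaches L-position 6 → W
n=15: only reaches 14(W), 11(W), 8(W), 7(W), all W → L
n=16: reaches L-position 15 → W
n=17: only reaches 16(W), 13(W), 10(W), 9(W), all W → L
n=18: reaches L-position 17 → W
n=19: reaches L-position 15 → W
n=20: reaches L-position 12 → W
n=21: reaches L-position 17 → W
n=22: reaches L-position 15 → W
n=23: reaches L-position 15 → W
n=24: reaches L-position 17 → W
n=25: reaches L-position 17 → W
n=26: only reaches 25(W), 22(W), 19(W), 18(W), all W → L
n=27: reaches L-position 26 → W
n=28: only reaches 27(W), 24(W), 21(W), 20(W), all W → L
n=29: reaches L-position 28 → W
n=30: reaches L-position 26 → W
n=31: only reaches 30(W), 27(W), 24(W), 23(W), all W → L
n=32: reaches L-position 31 → W

17: L, 32: W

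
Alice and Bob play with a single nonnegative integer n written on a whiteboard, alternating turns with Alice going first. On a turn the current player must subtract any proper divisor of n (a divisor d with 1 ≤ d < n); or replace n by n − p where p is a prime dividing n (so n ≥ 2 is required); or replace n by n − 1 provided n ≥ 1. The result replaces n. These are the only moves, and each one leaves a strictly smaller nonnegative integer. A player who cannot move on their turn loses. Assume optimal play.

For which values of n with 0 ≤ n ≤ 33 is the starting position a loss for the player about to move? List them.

Compute win/loss labels from the base case upward. A position with no move is L. Any other position is W if it can reach an L in one move, else L.
n=0: no move → L
n=1: →0(L), so W
n=2: →0(L), so W
n=3: →0(L), so W
n=4: →2(W), 3(W) — all W, so L
n=5: →0(L), so W
n=6: →4(L), so W
n=7: →0(L), so W
n=8: →4(L), so W
n=9: →6(W), 8(W) — all W, so L
n=10: →9(L), so W
n=11: →0(L), so W
n=12: →9(L), so W
n=13: →0(L), so W
n=14: →7(W), 12(W), 13(W) — all W, so L
n=15: →14(L), so W
n=16: →14(L), so W
n=17: →0(L), so W
n=18: →9(L), so W
n=19: →0(L), so W
n=20: →10(W), 15(W), 16(W), 18(W), 19(W) — all W, so L
n=21: →14(L), so W
n=22: →20(L), so W
n=23: →0(L), so W
n=24: →20(L), so W
n=25: →20(L), so W
n=26: →13(W), 24(W), 25(W) — all W, so L
n=27: →26(L), so W
n=28: →14(L), so W
n=29: →0(L), so W
n=30: →20(L), so W
n=31: →0(L), so W
n=32: →16(W), 24(W), 28(W), 30(W), 31(W) — all W, so L
n=33: →32(L), so W
Reading off the rows marked L gives the requested list; there are 7 such values of n.

0, 4, 9, 14, 20, 26, 32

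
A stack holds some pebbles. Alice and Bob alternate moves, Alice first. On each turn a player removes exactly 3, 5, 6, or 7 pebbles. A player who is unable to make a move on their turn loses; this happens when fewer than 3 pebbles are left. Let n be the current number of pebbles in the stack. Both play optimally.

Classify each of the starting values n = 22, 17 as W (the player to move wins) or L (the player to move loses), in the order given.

22: L, 17: W

Classify positions by backward induction: terminal positions (no move available) are L. From any other position, the mover wins iff some move reaches an L.
n=0: no move → L
n=1: no move → L
n=2: no move → L
n=3: W (go to 0, an L position)
n=4: W (go to 1, an L position)
n=5: W (go to 2, an L position)
n=6: W (go to 1, an L position)
n=7: W (go to 2, an L position)
n=8: W (go to 2, an L position)
n=9: W (go to 2, an L position)
n=10: L (options 7(W), 5(W), 4(W), 3(W) are all W)
n=11: L (options 8(W), 6(W), 5(W), 4(W) are all W)
n=12: L (options 9(W), 7(W), 6(W), 5(W) are all W)
n=13: W (go to 10, an L position)
n=14: W (go to 11, an L position)
n=15: W (go to 12, an L position)
n=16: W (go to 11, an L position)
n=17: W (go to 12, an L position)
n=18: W (go to 12, an L position)
n=19: W (go to 12, an L position)
n=20: L (options 17(W), 15(W), 14(W), 13(W) are all W)
n=21: L (options 18(W), 16(W), 15(W), 14(W) are all W)
n=22: L (options 19(W), 17(W), 16(W), 15(W) are all W)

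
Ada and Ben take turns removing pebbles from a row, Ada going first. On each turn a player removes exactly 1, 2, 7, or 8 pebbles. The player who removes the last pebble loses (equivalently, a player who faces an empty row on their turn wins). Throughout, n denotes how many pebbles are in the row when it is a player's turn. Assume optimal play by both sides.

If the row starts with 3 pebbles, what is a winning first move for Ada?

Label each position W (a win for the player to move) or L (a loss). A position with no legal move is W; any other position is W exactly when some move reaches an L, and L when every move reaches a W.
n=0: no move; the opponent has just taken the last pebble and therefore loses → W
n=1: L (sole option 0(W) is W)
n=2: W (go to 1, an L position)
n=3: W (go to 1, an L position)
From 3, the L positions reachable in one move are: 1.

Remove 2, leaving 1.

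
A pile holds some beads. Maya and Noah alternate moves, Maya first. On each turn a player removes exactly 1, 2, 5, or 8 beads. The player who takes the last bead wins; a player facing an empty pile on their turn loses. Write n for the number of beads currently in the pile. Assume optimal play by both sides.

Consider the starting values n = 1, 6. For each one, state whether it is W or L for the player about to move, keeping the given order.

1: W, 6: L

Positions with no move are L. A position that does have a move is losing for the player to move precisely when every available move leads to a winning position for the opponent. Fill in the labels:
n=0: no move → L
n=1: →0(L), so W
n=2: →0(L), so W
n=3: →2(W), 1(W) — all W, so L
n=4: →3(L), so W
n=5: →3(L), so W
n=6: →5(W), 4(W), 1(W) — all W, so L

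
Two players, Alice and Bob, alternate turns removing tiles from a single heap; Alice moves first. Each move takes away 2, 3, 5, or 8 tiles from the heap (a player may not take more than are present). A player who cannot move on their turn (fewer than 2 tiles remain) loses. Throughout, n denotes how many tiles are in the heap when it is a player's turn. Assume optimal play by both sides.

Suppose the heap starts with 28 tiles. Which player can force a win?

Label each position W (a win for the player to move) or L (a loss). A position with no legal move is L; any other position is W exactly when some move reaches an L, and L when every move reaches a W.
n=0: no move → L
n=1: no move → L
n=2: →0(L), so W
n=3: →1(L), so W
n=4: →1(L), so W
n=5: →0(L), so W
n=6: →1(L), so W
n=7: →5(W), 4(W), 2(W) — all W, so L
n=8: →0(L), so W
n=9: →7(L), so W
n=10: →7(L), so W
n=11: →9(W), 8(W), 6(W), 3(W) — all W, so L
n=12: →7(L), so W
n=13: →11(L), so W
n=14: →11(L), so W
n=15: →7(L), so W
n=16: →11(L), so W
n=17: →15(W), 14(W), 12(W), 9(W) — all W, so L
n=18: →16(W), 15(W), 13(W), 10(W) — all W, so L
n=19: →17(L), so W
n=20: →18(L), so W
n=21: →18(L), so W
n=22: →17(L), so W
n=23: →18(L), so W
n=24: →22(W), 21(W), 19(W), 16(W) — all W, so L
n=25: →17(L), so W
n=26: →24(L), so W
n=27: →24(L), so W
n=28: →26(W), 25(W), 23(W), 20(W) — all W, so L
The starting position 28 is L: whatever Alice does, the opponent receives a W position.

Bob wins.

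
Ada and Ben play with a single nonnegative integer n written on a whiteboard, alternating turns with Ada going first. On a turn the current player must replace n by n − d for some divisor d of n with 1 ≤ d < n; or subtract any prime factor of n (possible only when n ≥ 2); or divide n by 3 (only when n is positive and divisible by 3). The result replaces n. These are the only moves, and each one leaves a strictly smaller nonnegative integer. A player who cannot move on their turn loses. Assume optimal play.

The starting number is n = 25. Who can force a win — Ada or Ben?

Ada wins.

Build the W/L table. Terminal = L. A non-terminal position is W if it has a move to some L; otherwise it is L.
n=0: no move → L
n=1: no move → L
n=2: →0(L), so W
n=3: →0(L), so W
n=4: →2(W), 3(W) — all W, so L
n=5: →0(L), so W
n=6: →4(L), so W
n=7: →0(L), so W
n=8: →4(L), so W
n=9: →3(W), 6(W), 8(W) — all W, so L
n=10: →9(L), so W
n=11: →0(L), so W
n=12: →4(L), so W
n=13: →0(L), so W
n=14: →7(W), 12(W), 13(W) — all W, so L
n=15: →14(L), so W
n=16: →14(L), so W
n=17: →0(L), so W
n=18: →9(L), so W
n=19: →0(L), so W
n=20: →10(W), 15(W), 16(W), 18(W), 19(W) — all W, so L
n=21: →14(L), so W
n=22: →20(L), so W
n=23: →0(L), so W
n=24: →20(L), so W
n=25: →20(L), so W
The starting position 25 is W: Ada should move to 20, handing over an L position.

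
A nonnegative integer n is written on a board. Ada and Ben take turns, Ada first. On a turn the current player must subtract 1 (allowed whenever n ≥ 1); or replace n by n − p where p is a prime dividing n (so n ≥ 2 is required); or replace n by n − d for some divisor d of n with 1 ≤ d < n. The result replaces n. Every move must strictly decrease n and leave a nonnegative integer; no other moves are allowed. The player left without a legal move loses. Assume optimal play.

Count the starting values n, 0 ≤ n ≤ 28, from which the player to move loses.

6

Compute win/loss labels from the base case upward. A position with no move is L. Any other position is W if it can reach an L in one move, else L.
n=0: no move → L
n=1: can move to 0, which is L ⇒ W
n=2: can move to 0, which is L ⇒ W
n=3: can move to 0, which is L ⇒ W
n=4: moves to 2(W), 3(W); every one is W ⇒ L
n=5: can move to 0, which is L ⇒ W
n=6: can move to 4, which is L ⇒ W
n=7: can move to 0, which is L ⇒ W
n=8: can move to 4, which is L ⇒ W
n=9: moves to 6(W), 8(W); every one is W ⇒ L
n=10: can move to 9, which is L ⇒ W
n=11: can move to 0, which is L ⇒ W
n=12: can move to 9, which is L ⇒ W
n=13: can move to 0, which is L ⇒ W
n=14: moves to 7(W), 12(W), 13(W); every one is W ⇒ L
n=15: can move to 14, which is L ⇒ W
n=16: can move to 14, which is L ⇒ W
n=17: can move to 0, which is L ⇒ W
n=18: can move to 9, which is L ⇒ W
n=19: can move to 0, which is L ⇒ W
n=20: moves to 10(W), 15(W), 16(W), 18(W), 19(W); every one is W ⇒ L
n=21: can move to 14, which is L ⇒ W
n=22: can move to 20, which is L ⇒ W
n=23: can move to 0, which is L ⇒ W
n=24: can move to 20, which is L ⇒ W
n=25: can move to 20, which is L ⇒ W
n=26: moves to 13(W), 24(W), 25(W); every one is W ⇒ L
n=27: can move to 26, which is L ⇒ W
n=28: can move to 14, which is L ⇒ W
L entries with 0 ≤ n ≤ 28: n = 0, 4, 9, 14, 20, 26; that makes 6.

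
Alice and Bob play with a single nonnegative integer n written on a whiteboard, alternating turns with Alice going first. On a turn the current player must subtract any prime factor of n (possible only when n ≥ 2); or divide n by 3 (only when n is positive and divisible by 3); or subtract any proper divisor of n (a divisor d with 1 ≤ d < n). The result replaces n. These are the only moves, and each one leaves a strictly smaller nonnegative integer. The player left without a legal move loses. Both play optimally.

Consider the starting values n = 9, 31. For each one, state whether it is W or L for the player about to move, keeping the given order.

9: L, 31: W

Compute win/loss labels from the base case upward. A position with no move is L. Any other position is W if it can reach an L in one move, else L.
n=0: no move → L
n=1: no move → L
n=2: →0(L), so W
n=3: →0(L), so W
n=4: →2(W), 3(W) — all W, so L
n=5: →0(L), so W
n=6: →4(L), so W
n=7: →0(L), so W
n=8: →4(L), so W
n=9: →3(W), 6(W), 8(W) — all W, so L
n=10: →9(L), so W
n=11: →0(L), so W
n=12: →4(L), so W
n=13: →0(L), so W
n=14: →7(W), 12(W), 13(W) — all W, so L
n=15: →14(L), so W
n=16: →14(L), so W
n=17: →0(L), so W
n=18: →9(L), so W
n=19: →0(L), so W
n=20: →10(W), 15(W), 16(W), 18(W), 19(W) — all W, so L
n=21: →14(L), so W
n=22: →20(L), so W
n=23: →0(L), so W
n=24: →20(L), so W
n=25: →20(L), so W
n=26: →13(W), 24(W), 25(W) — all W, so L
n=27: →9(L), so W
n=28: →14(L), so W
n=29: →0(L), so W
n=30: →20(L), so W
n=31: →0(L), so W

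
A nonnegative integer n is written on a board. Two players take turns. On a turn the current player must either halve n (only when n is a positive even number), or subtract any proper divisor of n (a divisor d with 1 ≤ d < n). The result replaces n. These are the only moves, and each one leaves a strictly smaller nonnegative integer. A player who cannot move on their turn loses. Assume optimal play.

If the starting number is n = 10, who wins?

Work bottom-up. With no move the player to move loses. Otherwise the position is W if at least one move leads to an L position for the opponent, and L if every move leads to a W.
n=0: no move → L
n=1: no move → L
n=2: can move to 1, which is L ⇒ W
n=3: the only move is to 2(W), a W ⇒ L
n=4: can move to 3, which is L ⇒ W
n=5: the only move is to 4(W), a W ⇒ L
n=6: can move to 3, which is L ⇒ W
n=7: the only move is to 6(W), a W ⇒ L
n=8: can move to 7, which is L ⇒ W
n=9: moves to 6(W), 8(W); every one is W ⇒ L
n=10: can move to 5, which is L ⇒ W
From 10 the player to move can move to 5, reaching an L position.

The first player wins.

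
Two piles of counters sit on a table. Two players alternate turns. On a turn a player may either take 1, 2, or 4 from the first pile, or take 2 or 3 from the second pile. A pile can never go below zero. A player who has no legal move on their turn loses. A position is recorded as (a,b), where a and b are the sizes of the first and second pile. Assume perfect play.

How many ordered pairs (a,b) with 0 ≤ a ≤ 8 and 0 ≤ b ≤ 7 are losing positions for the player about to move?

24

Positions with no move are L. A position that does have a move is losing for the player to move precisely when every available move leads to a winning position for the opponent. Fill in the labels:
Every move lowers a or b (never raises either), so fill the grid row by row in increasing a, and left to right within a row: each cell's successors are then already labelled.
      b=0  b=1  b=2  b=3  b=4  b=5  b=6  b=7
a=0:    L    L    W    W    W    L    L    W
a=1:    W    W    L    L    W    W    W    L
a=2:    W    W    W    W    L    W    W    W
a=3:    L    L    W    W    W    L    L    W
a=4:    W    W    L    L    W    W    W    L
a=5:    W    W    W    W    L    W    W    W
a=6:    L    L    W    W    W    L    L    W
a=7:    W    W    L    L    W    W    W    L
a=8:    W    W    W    W    L    W    W    W
Cells with no legal move (terminal, hence L): (0,0), (0,1).
The remaining L cells, each justified by listing all of its moves:
(0,5): L (options (0,3)(W), (0,2)(W) are all W)
(0,6): L (options (0,4)(W), (0,3)(W) are all W)
(1,2): L (options (0,2)(W), (1,0)(W) are all W)
(1,3): L (options (0,3)(W), (1,1)(W), (1,0)(W) are all W)
(1,7): L (options (0,7)(W), (1,5)(W), (1,4)(W) are all W)
(2,4): L (options (1,4)(W), (0,4)(W), (2,2)(W), (2,1)(W) are all W)
(3,0): L (options (2,0)(W), (1,0)(W) are all W)
(3,1): L (options (2,1)(W), (1,1)(W) are all W)
(3,5): L (options (2,5)(W), (1,5)(W), (3,3)(W), (3,2)(W) are all W)
(3,6): L (options (2,6)(W), (1,6)(W), (3,4)(W), (3,3)(W) are all W)
(4,2): L (options (3,2)(W), (2,2)(W), (0,2)(W), (4,0)(W) are all W)
(4,3): L (options (3,3)(W), (2,3)(W), (0,3)(W), (4,1)(W), (4,0)(W) are all W)
(4,7): L (options (3,7)(W), (2,7)(W), (0,7)(W), (4,5)(W), (4,4)(W) are all W)
(5,4): L (options (4,4)(W), (3,4)(W), (1,4)(W), (5,2)(W), (5,1)(W) are all W)
(6,0): L (options (5,0)(W), (4,0)(W), (2,0)(W) are all W)
(6,1): L (options (5,1)(W), (4,1)(W), (2,1)(W) are all W)
(6,5): L (options (5,5)(W), (4,5)(W), (2,5)(W), (6,3)(W), (6,2)(W) are all W)
(6,6): L (options (5,6)(W), (4,6)(W), (2,6)(W), (6,4)(W), (6,3)(W) are all W)
(7,2): L (options (6,2)(W), (5,2)(W), (3,2)(W), (7,0)(W) are all W)
(7,3): L (options (6,3)(W), (5,3)(W), (3,3)(W), (7,1)(W), (7,0)(W) are all W)
(7,7): L (options (6,7)(W), (5,7)(W), (3,7)(W), (7,5)(W), (7,4)(W) are all W)
(8,4): L (options (7,4)(W), (6,4)(W), (4,4)(W), (8,2)(W), (8,1)(W) are all W)
Every other cell has at least one move into one of the L cells above, so it is W.
L cells per row: a=0: 4, a=1: 3, a=2: 1, a=3: 4, a=4: 3, a=5: 1, a=6: 4, a=7: 3, a=8: 1; total 24.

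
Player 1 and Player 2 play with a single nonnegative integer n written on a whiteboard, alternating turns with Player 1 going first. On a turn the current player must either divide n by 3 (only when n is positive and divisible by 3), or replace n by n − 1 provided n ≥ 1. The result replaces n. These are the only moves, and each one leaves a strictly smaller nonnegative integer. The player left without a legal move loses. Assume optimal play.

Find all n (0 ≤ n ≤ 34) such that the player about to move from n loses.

Positions with no move are L. A position that does have a move is losing for the player to move precisely when every available move leads to a winning position for the opponent. Fill in the labels:
n=0: no move → L
n=1: →0(L), so W
n=2: →1(W) only, which is W, so L
n=3: →2(L), so W
n=4: →3(W) only, which is W, so L
n=5: →4(L), so W
n=6: →2(L), so W
n=7: →6(W) only, which is W, so L
n=8: →7(L), so W
n=9: →3(W), 8(W) — all W, so L
n=10: →9(L), so W
n=11: →10(W) only, which is W, so L
n=12: →4(L), so W
n=13: →12(W) only, which is W, so L
n=14: →13(L), so W
n=15: →5(W), 14(W) — all W, so L
n=16: →15(L), so W
n=17: →16(W) only, which is W, so L
n=18: →17(L), so W
n=19: →18(W) only, which is W, so L
n=20: →19(L), so W
n=21: →7(L), so W
n=22: →21(W) only, which is W, so L
n=23: →22(L), so W
n=24: →8(W), 23(W) — all W, so L
n=25: →24(L), so W
n=26: →25(W) only, which is W, so L
n=27: →9(L), so W
n=28: →27(W) only, which is W, so L
n=29: →28(L), so W
n=30: →10(W), 29(W) — all W, so L
n=31: →30(L), so W
n=32: →31(W) only, which is W, so L
n=33: →11(L), so W
n=34: →33(W) only, which is W, so L
Reading off the rows marked L gives the requested list; there are 17 such values of n.

0, 2, 4, 7, 9, 11, 13, 15, 17, 19, 22, 24, 26, 28, 30, 32, 34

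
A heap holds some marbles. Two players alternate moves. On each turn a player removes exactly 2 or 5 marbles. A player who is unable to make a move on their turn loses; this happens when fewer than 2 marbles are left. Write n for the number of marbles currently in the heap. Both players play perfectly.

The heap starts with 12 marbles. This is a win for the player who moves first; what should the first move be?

Remove 5, leaving 7.

Positions with no move are L. A position that does have a move is losing for the player to move precisely when every available move leads to a winning position for the opponent. Fill in the labels:
n=0: no move → L
n=1: no move → L
n=2: →0(L), so W
n=3: →1(L), so W
n=4: →2(W) only, which is W, so L
n=5: →0(L), so W
n=6: →4(L), so W
n=7: →5(W), 2(W) — all W, so L
n=8: →6(W), 3(W) — all W, so L
n=9: →7(L), so W
n=10: →8(L), so W
n=11: →9(W), 6(W) — all W, so L
n=12: →7(L), so W
From 12, the L positions reachable in one move are: 7.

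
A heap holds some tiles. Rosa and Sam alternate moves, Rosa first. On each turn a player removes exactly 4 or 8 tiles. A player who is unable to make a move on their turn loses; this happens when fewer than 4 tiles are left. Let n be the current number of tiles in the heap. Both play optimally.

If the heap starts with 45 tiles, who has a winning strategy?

Rosa wins.

Label each position W (a win for the player to move) or L (a loss). A position with no legal move is L; any other position is W exactly when some move reaches an L, and L when every move reaches a W.
n=0: no move → L
n=1: no move → L
n=2: no move → L
n=3: no move → L
n=4: →0(L), so W
n=5: →1(L), so W
n=6: →2(L), so W
n=7: →3(L), so W
n=8: →0(L), so W
n=9: →1(L), so W
n=10: →2(L), so W
n=11: →3(L), so W
n=12: →8(W), 4(W) — all W, so L
n=13: →9(W), 5(W) — all W, so L
n=14: →10(W), 6(W) — all W, so L
n=15: →11(W), 7(W) — all W, so L
n=16: →12(L), so W
n=17: →13(L), so W
n=18: →14(L), so W
n=19: →15(L), so W
n=20: →12(L), so W
n=21: →13(L), so W
n=22: →14(L), so W
n=23: →15(L), so W
n=24: →20(W), 16(W) — all W, so L
n=25: →21(W), 17(W) — all W, so L
n=26: →22(W), 18(W) — all W, so L
n=27: →23(W), 19(W) — all W, so L
n=28: →24(L), so W
n=29: →25(L), so W
n=30: →26(L), so W
n=31: →27(L), so W
n=32: →24(L), so W
n=33: →25(L), so W
n=34: →26(L), so W
n=35: →27(L), so W
n=36: →32(W), 28(W) — all W, so L
n=37: →33(W), 29(W) — all W, so L
n=38: →34(W), 30(W) — all W, so L
n=39: →35(W), 31(W) — all W, so L
n=40: →36(L), so W
n=41: →37(L), so W
n=42: →38(L), so W
n=43: →39(L), so W
n=44: →36(L), so W
n=45: →37(L), so W
The starting position 45 is W: Rosa should remove 8, leaving 37, handing over an L position.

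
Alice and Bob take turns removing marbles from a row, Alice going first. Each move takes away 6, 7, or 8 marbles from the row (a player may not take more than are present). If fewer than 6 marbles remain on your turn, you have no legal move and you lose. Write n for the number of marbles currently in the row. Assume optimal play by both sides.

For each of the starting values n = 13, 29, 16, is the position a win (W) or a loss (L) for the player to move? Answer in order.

13: W, 29: L, 16: L

Use the standard recursion: the mover loses at a terminal position; elsewhere, the mover wins exactly when some move hands the opponent an L position.
n=0: no move → L
n=1: no move → L
n=2: no move → L
n=3: no move → L
n=4: no move → L
n=5: no move → L
n=6: W (go to 0, an L position)
n=7: W (go to 1, an L position)
n=8: W (go to 2, an L position)
n=9: W (go to 3, an L position)
n=10: W (go to 4, an L position)
n=11: W (go to 5, an L position)
n=12: W (go to 5, an L position)
n=13: W (go to 5, an L position)
n=14: L (options 8(W), 7(W), 6(W) are all W)
n=15: L (options 9(W), 8(W), 7(W) are all W)
n=16: L (options 10(W), 9(W), 8(W) are all W)
n=17: L (options 11(W), 10(W), 9(W) are all W)
n=18: L (options 12(W), 11(W), 10(W) are all W)
n=19: L (options 13(W), 12(W), 11(W) are all W)
n=20: W (go to 14, an L position)
n=21: W (go to 15, an L position)
n=22: W (go to 16, an L position)
n=23: W (go to 17, an L position)
n=24: W (go to 18, an L position)
n=25: W (go to 19, an L position)
n=26: W (go to 19, an L position)
n=27: W (go to 19, an L position)
n=28: L (options 22(W), 21(W), 20(W) are all W)
n=29: L (options 23(W), 22(W), 21(W) are all W)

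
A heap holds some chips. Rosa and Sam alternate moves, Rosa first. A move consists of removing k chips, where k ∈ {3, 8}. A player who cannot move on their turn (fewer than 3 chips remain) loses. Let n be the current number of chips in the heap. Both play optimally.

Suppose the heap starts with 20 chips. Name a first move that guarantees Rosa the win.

Remove 3, leaving 17.

Classify positions by backward induction: terminal positions (no move available) are L. From any other position, the mover wins iff some move reaches an L.
n=0: no move → L
n=1: no move → L
n=2: no move → L
n=3: can move to 0, which is L ⇒ W
n=4: can move to 1, which is L ⇒ W
n=5: can move to 2, which is L ⇒ W
n=6: the only move is to 3(W), a W ⇒ L
n=7: the only move is to 4(W), a W ⇒ L
n=8: can move to 0, which is L ⇒ W
n=9: can move to 6, which is L ⇒ W
n=10: can move to 7, which is L ⇒ W
n=11: moves to 8(W), 3(W); every one is W ⇒ L
n=12: moves to 9(W), 4(W); every one is W ⇒ L
n=13: moves to 10(W), 5(W); every one is W ⇒ L
n=14: can move to 11, which is L ⇒ W
n=15: can move to 12, which is L ⇒ W
n=16: can move to 13, which is L ⇒ W
n=17: moves to 14(W), 9(W); every one is W ⇒ L
n=18: moves to 15(W), 10(W); every one is W ⇒ L
n=19: can move to 11, which is L ⇒ W
n=20: can move to 17, which is L ⇒ W
From 20, the L positions reachable in one move are: 17, 12. Any move reaching one of these is winning.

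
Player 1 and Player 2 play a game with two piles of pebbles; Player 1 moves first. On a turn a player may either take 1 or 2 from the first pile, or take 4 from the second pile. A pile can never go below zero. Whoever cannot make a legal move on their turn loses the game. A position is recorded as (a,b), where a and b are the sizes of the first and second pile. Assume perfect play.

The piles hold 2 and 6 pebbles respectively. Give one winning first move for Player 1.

Move to (1,6).

Label each position W (a win for the player to move) or L (a loss). A position with no legal move is L; any other position is W exactly when some move reaches an L, and L when every move reaches a W.
No move ever increases a pile, so every position that can arise here has a ≤ 2 and b ≤ 6; it is enough to label the cells with 0 ≤ a ≤ 2 and 0 ≤ b ≤ 6.
Every move lowers a or b (never raises either), so fill the grid row by row in increasing a, and left to right within a row: each cell's successors are then already labelled.
      b=0  b=1  b=2  b=3  b=4  b=5  b=6
a=0:    L    L    L    L    W    W    W
a=1:    W    W    W    W    L    L    L
a=2:    W    W    W    W    W    W    W
Cells with no legal move (terminal, hence L): (0,0), (0,1), (0,2), (0,3).
The remaining L cells, each justified by listing all of its moves:
(1,4): only reaches (0,4)(W), (1,0)(W), all W → L
(1,5): only reaches (0,5)(W), (1,1)(W), all W → L
(1,6): only reaches (0,6)(W), (1,2)(W), all W → L
Every other cell has at least one move into one of the L cells above, so it is W.
From (2,6), the L positions reachable in one move are: (1,6).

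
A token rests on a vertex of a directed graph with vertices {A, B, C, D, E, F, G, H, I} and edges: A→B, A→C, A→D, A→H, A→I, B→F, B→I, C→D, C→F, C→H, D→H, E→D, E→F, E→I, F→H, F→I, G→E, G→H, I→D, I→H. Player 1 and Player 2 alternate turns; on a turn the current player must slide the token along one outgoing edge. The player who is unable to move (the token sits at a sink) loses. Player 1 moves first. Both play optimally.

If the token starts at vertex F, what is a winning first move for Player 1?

Move to H.

Work bottom-up. With no move the player to move loses. Otherwise the position is W if at least one move leads to an L position for the opponent, and L if every move leads to a W.
Every edge goes from a vertex to one that appears earlier in the order H, D, I, F, E, G, C, B, A, so processing vertices in that order labels each vertex after all of its successors.
H: no outgoing edge → L
D: reaches L-position H → W
I: reaches L-position H → W
F: reaches L-position H → W
E: only reaches F(W), I(W), D(W), all W → L
G: reaches L-position E → W
C: reaches L-position H → W
B: only reaches F(W), I(W), all W → L
A: reaches L-position B → W
From F, the L positions reachable in one move are: H.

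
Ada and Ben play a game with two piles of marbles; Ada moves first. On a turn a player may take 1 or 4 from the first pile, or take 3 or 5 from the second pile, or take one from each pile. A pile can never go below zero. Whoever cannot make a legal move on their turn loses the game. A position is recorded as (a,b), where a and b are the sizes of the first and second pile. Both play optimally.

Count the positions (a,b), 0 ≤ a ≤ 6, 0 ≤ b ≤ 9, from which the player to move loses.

Classify positions by backward induction: terminal positions (no move available) are L. From any other position, the mover wins iff some move reaches an L.
Every move lowers a or b (never raises either), so fill the grid row by row in increasing a, and left to right within a row: each cell's successors are then already labelled.
      b=0  b=1  b=2  b=3  b=4  b=5  b=6  b=7  b=8  b=9
a=0:    L    L    L    W    W    W    W    W    L    L
a=1:    W    W    W    W    L    L    L    W    W    W
a=2:    L    L    L    W    W    W    W    W    L    L
a=3:    W    W    W    W    L    L    L    W    W    W
a=4:    W    W    W    L    W    W    W    W    W    W
a=5:    L    L    L    W    W    W    W    W    L    L
a=6:    W    W    W    W    L    L    L    W    W    W
Cells with no legal move (terminal, hence L): (0,0), (0,1), (0,2).
The remaining L cells, each justified by listing all of its moves:
(0,8): L (options (0,5)(W), (0,3)(W) are all W)
(0,9): L (options (0,6)(W), (0,4)(W) are all W)
(1,4): L (options (0,4)(W), (1,1)(W), (0,3)(W) are all W)
(1,5): L (options (0,5)(W), (1,2)(W), (1,0)(W), (0,4)(W) are all W)
(1,6): L (options (0,6)(W), (1,3)(W), (1,1)(W), (0,5)(W) are all W)
(2,0): L (sole option (1,0)(W) is W)
(2,1): L (options (1,1)(W), (1,0)(W) are all W)
(2,2): L (options (1,2)(W), (1,1)(W) are all W)
(2,8): L (options (1,8)(W), (2,5)(W), (2,3)(W), (1,7)(W) are all W)
(2,9): L (options (1,9)(W), (2,6)(W), (2,4)(W), (1,8)(W) are all W)
(3,4): L (options (2,4)(W), (3,1)(W), (2,3)(W) are all W)
(3,5): L (options (2,5)(W), (3,2)(W), (3,0)(W), (2,4)(W) are all W)
(3,6): L (options (2,6)(W), (3,3)(W), (3,1)(W), (2,5)(W) are all W)
(4,3): L (options (3,3)(W), (0,3)(W), (4,0)(W), (3,2)(W) are all W)
(5,0): L (options (4,0)(W), (1,0)(W) are all W)
(5,1): L (options (4,1)(W), (1,1)(W), (4,0)(W) are all W)
(5,2): L (options (4,2)(W), (1,2)(W), (4,1)(W) are all W)
(5,8): L (options (4,8)(W), (1,8)(W), (5,5)(W), (5,3)(W), (4,7)(W) are all W)
(5,9): L (options (4,9)(W), (1,9)(W), (5,6)(W), (5,4)(W), (4,8)(W) are all W)
(6,4): L (options (5,4)(W), (2,4)(W), (6,1)(W), (5,3)(W) are all W)
(6,5): L (options (5,5)(W), (2,5)(W), (6,2)(W), (6,0)(W), (5,4)(W) are all W)
(6,6): L (options (5,6)(W), (2,6)(W), (6,3)(W), (6,1)(W), (5,5)(W) are all W)
Every other cell has at least one move into one of the L cells above, so it is W.
L cells per row: a=0: 5, a=1: 3, a=2: 5, a=3: 3, a=4: 1, a=5: 5, a=6: 3; total 25.

25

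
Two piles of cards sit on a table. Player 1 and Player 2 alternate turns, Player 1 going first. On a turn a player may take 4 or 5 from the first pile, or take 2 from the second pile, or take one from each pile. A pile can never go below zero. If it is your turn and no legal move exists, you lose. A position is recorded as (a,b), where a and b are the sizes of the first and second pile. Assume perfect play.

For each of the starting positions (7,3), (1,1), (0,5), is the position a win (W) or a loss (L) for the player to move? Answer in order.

(7,3): W, (1,1): W, (0,5): L

Classify positions by backward induction: terminal positions (no move available) are L. From any other position, the mover wins iff some move reaches an L.
No move ever increases a pile, so every position that can arise here has a ≤ 7 and b ≤ 5; it is enough to label the cells with 0 ≤ a ≤ 7 and 0 ≤ b ≤ 5.
Every move lowers a or b (never raises either), so fill the grid row by row in increasing a, and left to right within a row: each cell's successors are then already labelled.
      b=0  b=1  b=2  b=3  b=4  b=5
a=0:    L    L    W    W    L    L
a=1:    L    W    W    L    L    W
a=2:    L    W    W    L    W    W
a=3:    L    W    W    L    W    W
a=4:    W    W    L    L    W    W
a=5:    W    W    L    W    W    W
a=6:    W    L    L    W    W    L
a=7:    W    L    W    W    L    L
Cells with no legal move (terminal, hence L): (0,0), (0,1), (1,0), (2,0), (3,0).
The remaining L cells, each justified by listing all of its moves:
(0,4): L (sole option (0,2)(W) is W)
(0,5): L (sole option (0,3)(W) is W)
(1,3): L (options (1,1)(W), (0,2)(W) are all W)
(1,4): L (options (1,2)(W), (0,3)(W) are all W)
(2,3): L (options (2,1)(W), (1,2)(W) are all W)
(3,3): L (options (3,1)(W), (2,2)(W) are all W)
(4,2): L (options (0,2)(W), (4,0)(W), (3,1)(W) are all W)
(4,3): L (options (0,3)(W), (4,1)(W), (3,2)(W) are all W)
(5,2): L (options (1,2)(W), (0,2)(W), (5,0)(W), (4,1)(W) are all W)
(6,1): L (options (2,1)(W), (1,1)(W), (5,0)(W) are all W)
(6,2): L (options (2,2)(W), (1,2)(W), (6,0)(W), (5,1)(W) are all W)
(6,5): L (options (2,5)(W), (1,5)(W), (6,3)(W), (5,4)(W) are all W)
(7,1): L (options (3,1)(W), (2,1)(W), (6,0)(W) are all W)
(7,4): L (options (3,4)(W), (2,4)(W), (7,2)(W), (6,3)(W) are all W)
(7,5): L (options (3,5)(W), (2,5)(W), (7,3)(W), (6,4)(W) are all W)
Every other cell has at least one move into one of the L cells above, so it is W.
(7,3): the move to (3,3) reaches an L cell, so W
(1,1): the move to (0,0) reaches an L cell, so W
(0,5): one of the L cells justified above, so L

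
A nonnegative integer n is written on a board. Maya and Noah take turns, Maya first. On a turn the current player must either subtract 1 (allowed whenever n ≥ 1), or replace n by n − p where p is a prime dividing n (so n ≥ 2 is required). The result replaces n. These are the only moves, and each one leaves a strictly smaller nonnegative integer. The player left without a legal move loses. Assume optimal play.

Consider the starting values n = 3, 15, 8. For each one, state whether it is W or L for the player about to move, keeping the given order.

3: W, 15: W, 8: L

Label each position W (a win for the player to move) or L (a loss). A position with no legal move is L; any other position is W exactly when some move reaches an L, and L when every move reaches a W.
n=0: no move → L
n=1: reaches L-position 0 → W
n=2: reaches L-position 0 → W
n=3: reaches L-position 0 → W
n=4: only reaches 2(W), 3(W), all W → L
n=5: reaches L-position 0 → W
n=6: reaches L-position 4 → W
n=7: reaches L-position 0 → W
n=8: only reaches 6(W), 7(W), all W → L
n=9: reaches L-position 8 → W
n=10: reaches L-position 8 → W
n=11: reaches L-position 0 → W
n=12: only reaches 9(W), 10(W), 11(W), all W → L
n=13: reaches L-position 0 → W
n=14: reaches L-position 12 → W
n=15: reaches L-position 12 → W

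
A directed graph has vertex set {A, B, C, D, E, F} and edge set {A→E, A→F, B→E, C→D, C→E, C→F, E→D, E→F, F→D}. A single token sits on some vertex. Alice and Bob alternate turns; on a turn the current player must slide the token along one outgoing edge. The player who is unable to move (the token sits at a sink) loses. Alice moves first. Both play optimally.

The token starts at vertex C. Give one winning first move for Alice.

Move to D.

Label each position W (a win for the player to move) or L (a loss). A position with no legal move is L; any other position is W exactly when some move reaches an L, and L when every move reaches a W.
Every edge goes from a vertex to one that appears earlier in the order D, F, E, A, B, C, so processing vertices in that order labels each vertex after all of its successors.
D: no outgoing edge → L
F: reaches L-position D → W
E: reaches L-position D → W
A: only reaches E(W), F(W), all W → L
B: only reaches E(W), which is W → L
C: reaches L-position D → W
From C, the L positions reachable in one move are: D.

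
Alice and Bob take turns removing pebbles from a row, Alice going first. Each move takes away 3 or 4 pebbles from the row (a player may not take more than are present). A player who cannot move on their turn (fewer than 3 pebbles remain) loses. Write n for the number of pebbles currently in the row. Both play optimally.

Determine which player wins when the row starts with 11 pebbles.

Label each position W (a win for the player to move) or L (a loss). A position with no legal move is L; any other position is W exactly when some move reaches an L, and L when every move reaches a W.
n=0: no move → L
n=1: no move → L
n=2: no move → L
n=3: can move to 0, which is L ⇒ W
n=4: can move to 1, which is L ⇒ W
n=5: can move to 2, which is L ⇒ W
n=6: can move to 2, which is L ⇒ W
n=7: moves to 4(W), 3(W); every one is W ⇒ L
n=8: moves to 5(W), 4(W); every one is W ⇒ L
n=9: moves to 6(W), 5(W); every one is W ⇒ L
n=10: can move to 7, which is L ⇒ W
n=11: can move to 8, which is L ⇒ W
The starting position 11 is W: Alice should remove 3, leaving 8, handing over an L position.

Alice wins.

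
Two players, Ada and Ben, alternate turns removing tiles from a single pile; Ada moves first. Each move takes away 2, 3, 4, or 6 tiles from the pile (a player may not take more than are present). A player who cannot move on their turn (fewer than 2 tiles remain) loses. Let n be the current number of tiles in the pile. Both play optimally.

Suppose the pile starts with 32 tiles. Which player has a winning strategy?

Ben wins.

Positions with no move are L. A position that does have a move is losing for the player to move precisely when every available move leads to a winning position for the opponent. Fill in the labels:
n=0: no move → L
n=1: no move → L
n=2: →0(L), so W
n=3: →1(L), so W
n=4: →1(L), so W
n=5: →1(L), so W
n=6: →0(L), so W
n=7: →1(L), so W
n=8: →6(W), 5(W), 4(W), 2(W) — all W, so L
n=9: →7(W), 6(W), 5(W), 3(W) — all W, so L
n=10: →8(L), so W
n=11: →9(L), so W
n=12: →9(L), so W
n=13: →9(L), so W
n=14: →8(L), so W
n=15: →9(L), so W
n=16: →14(W), 13(W), 12(W), 10(W) — all W, so L
n=17: →15(W), 14(W), 13(W), 11(W) — all W, so L
n=18: →16(L), so W
n=19: →17(L), so W
n=20: →17(L), so W
n=21: →17(L), so W
n=22: →16(L), so W
n=23: →17(L), so W
n=24: →22(W), 21(W), 20(W), 18(W) — all W, so L
n=25: →23(W), 22(W), 21(W), 19(W) — all W, so L
n=26: →24(L), so W
n=27: →25(L), so W
n=28: →25(L), so W
n=29: →25(L), so W
n=30: →24(L), so W
n=31: →25(L), so W
n=32: →30(W), 29(W), 28(W), 26(W) — all W, so L
The starting position 32 is L: whatever Ada does, the opponent receives a W position.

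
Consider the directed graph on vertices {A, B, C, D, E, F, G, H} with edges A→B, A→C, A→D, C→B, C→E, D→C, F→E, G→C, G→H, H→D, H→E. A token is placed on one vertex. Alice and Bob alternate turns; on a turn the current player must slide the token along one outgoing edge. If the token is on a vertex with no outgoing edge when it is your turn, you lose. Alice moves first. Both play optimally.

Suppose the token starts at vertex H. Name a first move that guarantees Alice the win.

Move to D.

Compute win/loss labels from the base case upward. A position with no move is L. Any other position is W if it can reach an L in one move, else L.
Every edge goes from a vertex to one that appears earlier in the order B, E, C, D, A, F, H, G, so processing vertices in that order labels each vertex after all of its successors.
B: no outgoing edge → L
E: no outgoing edge → L
C: W (go to E, an L position)
D: L (sole option C(W) is W)
A: W (go to D, an L position)
F: W (go to E, an L position)
H: W (go to D, an L position)
G: L (options H(W), C(W) are all W)
From H, the L positions reachable in one move are: D, E. Any move reaching one of these is winning.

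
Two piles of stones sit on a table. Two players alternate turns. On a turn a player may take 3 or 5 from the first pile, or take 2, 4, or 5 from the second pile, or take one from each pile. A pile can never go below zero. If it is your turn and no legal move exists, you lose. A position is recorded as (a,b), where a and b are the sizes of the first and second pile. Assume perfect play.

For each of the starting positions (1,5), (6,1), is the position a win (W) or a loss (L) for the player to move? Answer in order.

(1,5): W, (6,1): L

Label each position W (a win for the player to move) or L (a loss). A position with no legal move is L; any other position is W exactly when some move reaches an L, and L when every move reaches a W.
No move ever increases a pile, so every position that can arise here has a ≤ 6 and b ≤ 5; it is enough to label the cells with 0 ≤ a ≤ 6 and 0 ≤ b ≤ 5.
Every move lowers a or b (never raises either), so fill the grid row by row in increasing a, and left to right within a row: each cell's successors are then already labelled.
      b=0  b=1  b=2  b=3  b=4  b=5
a=0:    L    L    W    W    W    W
a=1:    L    W    W    L    W    W
a=2:    L    W    W    L    W    W
a=3:    W    W    L    L    W    W
a=4:    W    L    L    W    W    W
a=5:    W    W    W    W    L    L
a=6:    W    L    W    W    L    W
Cells with no legal move (terminal, hence L): (0,0), (0,1), (1,0), (2,0).
The remaining L cells, each justified by listing all of its moves:
(1,3): →(1,1)(W), (0,2)(W) — all W, so L
(2,3): →(2,1)(W), (1,2)(W) — all W, so L
(3,2): →(0,2)(W), (3,0)(W), (2,1)(W) — all W, so L
(3,3): →(0,3)(W), (3,1)(W), (2,2)(W) — all W, so L
(4,1): →(1,1)(W), (3,0)(W) — all W, so L
(4,2): →(1,2)(W), (4,0)(W), (3,1)(W) — all W, so L
(5,4): →(2,4)(W), (0,4)(W), (5,2)(W), (5,0)(W), (4,3)(W) — all W, so L
(5,5): →(2,5)(W), (0,5)(W), (5,3)(W), (5,1)(W), (5,0)(W), (4,4)(W) — all W, so L
(6,1): →(3,1)(W), (1,1)(W), (5,0)(W) — all W, so L
(6,4): →(3,4)(W), (1,4)(W), (6,2)(W), (6,0)(W), (5,3)(W) — all W, so L
Every other cell has at least one move into one of the L cells above, so it is W.
(1,5): the move to (1,3) reaches an L cell, so W
(6,1): one of the L cells justified above, so L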